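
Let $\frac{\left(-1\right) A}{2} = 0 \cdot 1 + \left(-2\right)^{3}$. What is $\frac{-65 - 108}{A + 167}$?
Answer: $- \frac{173}{183} \approx -0.94536$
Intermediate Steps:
$A = 16$ ($A = - 2 \left(0 \cdot 1 + \left(-2\right)^{3}\right) = - 2 \left(0 - 8\right) = \left(-2\right) \left(-8\right) = 16$)
$\frac{-65 - 108}{A + 167} = \frac{-65 - 108}{16 + 167} = \frac{-65 - 108}{183} = \left(-173\right) \frac{1}{183} = - \frac{173}{183}$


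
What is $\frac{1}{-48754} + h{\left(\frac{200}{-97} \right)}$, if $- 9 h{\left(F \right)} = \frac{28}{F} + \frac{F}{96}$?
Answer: $\frac{9648358781}{6384336300} \approx 1.5113$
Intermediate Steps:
$h{\left(F \right)} = - \frac{28}{9 F} - \frac{F}{864}$ ($h{\left(F \right)} = - \frac{\frac{28}{F} + \frac{F}{96}}{9} = - \frac{28}{9 F} - \frac{F}{864}$)
$\frac{1}{-48754} + h{\left(\frac{200}{-97} \right)} = \frac{1}{-48754} + \frac{-2688 - \left(\frac{200}{-97}\right)^{2}}{864 \frac{200}{-97}} = - \frac{1}{48754} + \frac{-2688 - \left(200 \left(- \frac{1}{97}\right)\right)^{2}}{864 \cdot 200 \left(- \frac{1}{97}\right)} = - \frac{1}{48754} + \frac{-2688 - \left(- \frac{200}{97}\right)^{2}}{864 \left(- \frac{200}{97}\right)} = - \frac{1}{48754} + \frac{1}{864} \left(- \frac{97}{200}\right) \left(-2688 - \frac{40000}{9409}\right) = - \frac{1}{48754} + \frac{1}{864} \left(- \frac{97}{200}\right) \left(- \frac{25331392}{9409}\right) = - \frac{1}{48754} + \frac{395803}{261900} = \frac{9648358781}{6384336300}$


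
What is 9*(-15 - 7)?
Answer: -198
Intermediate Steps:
9*(-15 - 7) = 9*(-22) = -198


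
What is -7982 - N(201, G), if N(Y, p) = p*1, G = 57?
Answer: -8039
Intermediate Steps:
N(Y, p) = p
-7982 - N(201, G) = -7982 - 1*57 = -7982 - 57 = -8039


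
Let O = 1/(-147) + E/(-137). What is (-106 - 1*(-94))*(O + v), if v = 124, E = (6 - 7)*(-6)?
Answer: -9984868/6713 ≈ -1487.4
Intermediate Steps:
E = 6 (E = -1*(-6) = 6)
O = -1019/20139 (O = 1/(-147) + 6/(-137) = 1*(-1/147) + 6*(-1/137) = -1/147 - 6/137 = -1019/20139 ≈ -0.050598)
(-106 - 1*(-94))*(O + v) = (-106 - 1*(-94))*(-1019/20139 + 124) = (-106 + 94)*(2496217/20139) = -12*2496217/20139 = -9984868/6713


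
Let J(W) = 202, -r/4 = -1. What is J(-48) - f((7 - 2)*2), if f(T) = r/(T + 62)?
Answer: 3635/18 ≈ 201.94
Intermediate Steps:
r = 4 (r = -4*(-1) = 4)
f(T) = 4/(62 + T) (f(T) = 4/(T + 62) = 4/(62 + T))
J(-48) - f((7 - 2)*2) = 202 - 4/(62 + (7 - 2)*2) = 202 - 4/(62 + 5*2) = 202 - 4/(62 + 10) = 202 - 4/72 = 202 - 1*1/18 = 202 - 1/18 = 3635/18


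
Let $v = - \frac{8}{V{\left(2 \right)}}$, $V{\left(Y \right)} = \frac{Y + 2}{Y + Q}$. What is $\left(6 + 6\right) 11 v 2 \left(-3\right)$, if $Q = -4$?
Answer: $-3168$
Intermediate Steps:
$V{\left(Y \right)} = \frac{2 + Y}{-4 + Y}$ ($V{\left(Y \right)} = \frac{Y + 2}{Y - 4} = \frac{2 + Y}{-4 + Y}$)
$v = 4$ ($v = - \frac{8}{\frac{1}{-4 + 2} \left(2 + 2\right)} = - \frac{8}{\frac{1}{-2} \cdot 4} = - \frac{8}{\left(- \frac{1}{2}\right) 4} = - \frac{8}{-2} = \left(-8\right) \left(- \frac{1}{2}\right) = 4$)
$\left(6 + 6\right) 11 v 2 \left(-3\right) = \left(6 + 6\right) 11 \cdot 4 \cdot 2 \left(-3\right) = 12 \cdot 44 \left(-6\right) = 12 \left(-264\right) = -3168$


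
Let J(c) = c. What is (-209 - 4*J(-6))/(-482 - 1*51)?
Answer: 185/533 ≈ 0.34709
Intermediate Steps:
(-209 - 4*J(-6))/(-482 - 1*51) = (-209 - 4*(-6))/(-482 - 1*51) = (-209 - 1*(-24))/(-482 - 51) = (-209 + 24)/(-533) = -185*(-1/533) = 185/533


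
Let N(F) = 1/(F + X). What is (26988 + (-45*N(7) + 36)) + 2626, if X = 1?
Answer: 237155/8 ≈ 29644.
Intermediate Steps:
N(F) = 1/(1 + F) (N(F) = 1/(F + 1) = 1/(1 + F))
(26988 + (-45*N(7) + 36)) + 2626 = (26988 + (-45/(1 + 7) + 36)) + 2626 = (26988 + (-45/8 + 36)) + 2626 = (26988 + 243/8) + 2626 = 216147/8 + 2626 = 237155/8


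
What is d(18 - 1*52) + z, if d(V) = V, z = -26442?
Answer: -26476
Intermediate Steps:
d(18 - 1*52) + z = (18 - 1*52) - 26442 = (18 - 52) - 26442 = -34 - 26442 = -26476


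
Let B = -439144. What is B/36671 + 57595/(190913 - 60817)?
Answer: -55018811579/4770750416 ≈ -11.533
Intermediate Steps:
B/36671 + 57595/(190913 - 60817) = -439144/36671 + 57595/(190913 - 60817) = -439144*1/36671 + 57595/130096 = -439144/36671 + 57595*(1/130096) = -439144/36671 + 57595/130096 = -55018811579/4770750416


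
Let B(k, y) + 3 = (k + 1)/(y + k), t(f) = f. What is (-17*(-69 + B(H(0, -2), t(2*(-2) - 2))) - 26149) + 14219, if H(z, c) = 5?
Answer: -10604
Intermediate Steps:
B(k, y) = -3 + (1 + k)/(k + y) (B(k, y) = -3 + (k + 1)/(y + k) = -3 + (1 + k)/(k + y))
(-17*(-69 + B(H(0, -2), t(2*(-2) - 2))) - 26149) + 14219 = (-17*(-69 + (1 - 3*(2*(-2) - 2) - 2*5)/(5 + (2*(-2) - 2))) - 26149) + 14219 = (-17*(-69 + (1 - 3*(-4 - 2) - 10)/(5 + (-4 - 2))) - 26149) + 14219 = (-17*(-69 + (1 - 3*(-6) - 10)/(5 - 6)) - 26149) + 14219 = (-17*(-69 + (1 + 18 - 10)/(-1)) - 26149) + 14219 = (-17*(-69 - 1*9) - 26149) + 14219 = (-17*(-69 - 9) - 26149) + 14219 = (-17*(-78) - 26149) + 14219 = (1326 - 26149) + 14219 = -24823 + 14219 = -10604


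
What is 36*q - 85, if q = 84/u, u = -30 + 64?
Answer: 67/17 ≈ 3.9412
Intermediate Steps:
u = 34
q = 42/17 (q = 84/34 = 84*(1/34) = 42/17 ≈ 2.4706)
36*q - 85 = 36*(42/17) - 85 = 1512/17 - 85 = 67/17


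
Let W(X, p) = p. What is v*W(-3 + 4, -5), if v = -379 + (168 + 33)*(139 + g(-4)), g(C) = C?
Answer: -133780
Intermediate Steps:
v = 26756 (v = -379 + (168 + 33)*(139 - 4) = -379 + 201*135 = -379 + 27135 = 26756)
v*W(-3 + 4, -5) = 26756*(-5) = -133780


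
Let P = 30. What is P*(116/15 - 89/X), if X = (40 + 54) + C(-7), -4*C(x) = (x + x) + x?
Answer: 81424/397 ≈ 205.10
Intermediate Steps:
C(x) = -3*x/4 (C(x) = -((x + x) + x)/4 = -(2*x + x)/4 = -3*x/4)
X = 397/4 (X = (40 + 54) - 3/4*(-7) = 94 + 21/4 = 397/4 ≈ 99.250)
P*(116/15 - 89/X) = 30*(116/15 - 89/397/4) = 30*(116*(1/15) - 89*4/397) = 30*(116/15 - 356/397) = 30*(40712/5955) = 81424/397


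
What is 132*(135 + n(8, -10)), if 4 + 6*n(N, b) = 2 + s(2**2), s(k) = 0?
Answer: 17776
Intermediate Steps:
n(N, b) = -1/3 (n(N, b) = -2/3 + (2 + 0)/6 = -2/3 + (1/6)*2 = -2/3 + 1/3 = -1/3)
132*(135 + n(8, -10)) = 132*(135 - 1/3) = 132*(404/3) = 17776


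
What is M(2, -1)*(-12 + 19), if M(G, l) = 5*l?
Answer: -35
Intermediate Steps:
M(2, -1)*(-12 + 19) = (5*(-1))*(-12 + 19) = -5*7 = -35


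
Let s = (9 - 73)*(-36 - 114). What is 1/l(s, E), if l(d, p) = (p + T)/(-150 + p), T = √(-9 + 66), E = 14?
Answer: -1904/139 + 136*√57/139 ≈ -6.3110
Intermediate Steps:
s = 9600 (s = -64*(-150) = 9600)
T = √57 ≈ 7.5498
l(d, p) = (p + √57)/(-150 + p)
1/l(s, E) = 1/((14 + √57)/(-150 + 14)) = 1/((14 + √57)/(-136)) = 1/(-(14 + √57)/136) = 1/(-7/68 - √57/136)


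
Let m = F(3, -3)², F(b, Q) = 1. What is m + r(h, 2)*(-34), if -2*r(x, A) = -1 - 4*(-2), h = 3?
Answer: 120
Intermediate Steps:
r(x, A) = -7/2 (r(x, A) = -(-1 - 4*(-2))/2 = -(-1 + 8)/2 = -½*7 = -7/2)
m = 1 (m = 1² = 1)
m + r(h, 2)*(-34) = 1 - 7/2*(-34) = 1 + 119 = 120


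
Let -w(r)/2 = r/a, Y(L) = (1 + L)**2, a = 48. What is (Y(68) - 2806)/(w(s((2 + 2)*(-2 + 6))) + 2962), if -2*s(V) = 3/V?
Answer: 500480/758273 ≈ 0.66003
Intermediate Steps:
s(V) = -3/(2*V)
w(r) = -r/24 (w(r) = -2*r/48 = -r/24)
(Y(68) - 2806)/(w(s((2 + 2)*(-2 + 6))) + 2962) = ((1 + 68)**2 - 2806)/(-(-1)/(16*((2 + 2)*(-2 + 6))) + 2962) = (69**2 - 2806)/(-(-1)/(16*(4*4)) + 2962) = (4761 - 2806)/(-(-1)/(16*16) + 2962) = 1955/(-(-1)/(16*16) + 2962) = 1955/(-1/24*(-3/32) + 2962) = 1955/(1/256 + 2962) = 1955/(758273/256) = 1955*(256/758273) = 500480/758273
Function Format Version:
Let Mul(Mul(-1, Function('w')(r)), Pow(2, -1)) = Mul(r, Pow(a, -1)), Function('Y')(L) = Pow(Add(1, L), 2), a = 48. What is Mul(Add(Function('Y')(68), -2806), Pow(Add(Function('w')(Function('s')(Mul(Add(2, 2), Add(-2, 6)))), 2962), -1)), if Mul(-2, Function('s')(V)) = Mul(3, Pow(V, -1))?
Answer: Rational(500480, 758273) ≈ 0.66003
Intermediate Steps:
Function('s')(V) = Mul(Rational(-3, 2), Pow(V, -1)) (Function('s')(V) = Mul(Rational(-1, 2), Mul(3, Pow(V, -1))) = Mul(Rational(-3, 2), Pow(V, -1)))
Function('w')(r) = Mul(Rational(-1, 24), r) (Function('w')(r) = Mul(-2, Mul(r, Pow(48, -1))) = Mul(-2, Mul(r, Rational(1, 48))) = Mul(-2, Mul(Rational(1, 48), r)) = Mul(Rational(-1, 24), r))
Mul(Add(Function('Y')(68), -2806), Pow(Add(Function('w')(Function('s')(Mul(Add(2, 2), Add(-2, 6)))), 2962), -1)) = Mul(Add(Pow(Add(1, 68), 2), -2806), Pow(Add(Mul(Rational(-1, 24), Mul(Rational(-3, 2), Pow(Mul(Add(2, 2), Add(-2, 6)), -1))), 2962), -1)) = Mul(Add(Pow(69, 2), -2806), Pow(Add(Mul(Rational(-1, 24), Mul(Rational(-3, 2), Pow(Mul(4, 4), -1))), 2962), -1)) = Mul(Add(4761, -2806), Pow(Add(Mul(Rational(-1, 24), Mul(Rational(-3, 2), Pow(16, -1))), 2962), -1)) = Mul(1955, Pow(Add(Mul(Rational(-1, 24), Mul(Rational(-3, 2), Rational(1, 16))), 2962), -1)) = Mul(1955, Pow(Add(Mul(Rational(-1, 24), Rational(-3, 32)), 2962), -1)) = Mul(1955, Pow(Add(Rational(1, 256), 2962), -1)) = Mul(1955, Pow(Rational(758273, 256), -1)) = Mul(1955, Rational(256, 758273)) = Rational(500480, 758273)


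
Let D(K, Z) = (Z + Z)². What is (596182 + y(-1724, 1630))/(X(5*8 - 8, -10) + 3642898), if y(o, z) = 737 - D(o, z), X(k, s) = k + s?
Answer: -10030681/3642920 ≈ -2.7535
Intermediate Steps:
D(K, Z) = 4*Z² (D(K, Z) = (2*Z)² = 4*Z²)
y(o, z) = 737 - 4*z²
(596182 + y(-1724, 1630))/(X(5*8 - 8, -10) + 3642898) = (596182 + (737 - 4*1630²))/(((5*8 - 8) - 10) + 3642898) = (596182 + (737 - 4*2656900))/(((40 - 8) - 10) + 3642898) = (596182 + (737 - 10627600))/((32 - 10) + 3642898) = (596182 - 10626863)/(22 + 3642898) = -10030681/3642920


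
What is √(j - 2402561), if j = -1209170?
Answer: I*√3611731 ≈ 1900.5*I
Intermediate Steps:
√(j - 2402561) = √(-1209170 - 2402561) = √(-3611731) = I*√3611731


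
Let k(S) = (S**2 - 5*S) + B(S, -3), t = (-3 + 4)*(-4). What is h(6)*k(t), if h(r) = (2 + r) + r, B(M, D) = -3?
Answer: 462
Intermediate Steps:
h(r) = 2 + 2*r
t = -4 (t = 1*(-4) = -4)
k(S) = -3 + S**2 - 5*S (k(S) = (S**2 - 5*S) - 3 = -3 + S**2 - 5*S)
h(6)*k(t) = (2 + 2*6)*(-3 + (-4)**2 - 5*(-4)) = (2 + 12)*(-3 + 16 + 20) = 14*33 = 462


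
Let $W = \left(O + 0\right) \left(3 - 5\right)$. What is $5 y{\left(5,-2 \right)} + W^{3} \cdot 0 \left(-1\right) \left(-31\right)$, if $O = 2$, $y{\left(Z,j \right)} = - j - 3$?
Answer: $-5$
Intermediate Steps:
$y{\left(Z,j \right)} = -3 - j$
$W = -4$ ($W = \left(2 + 0\right) \left(3 - 5\right) = 2 \left(-2\right) = -4$)
$5 y{\left(5,-2 \right)} + W^{3} \cdot 0 \left(-1\right) \left(-31\right) = 5 \left(-3 - -2\right) + \left(-4\right)^{3} \cdot 0 \left(-1\right) \left(-31\right) = 5 \left(-3 + 2\right) + \left(-64\right) 0 \left(-1\right) \left(-31\right) = 5 \left(-1\right) + 0 \left(-1\right) \left(-31\right) = -5 + 0 \left(-31\right) = -5 + 0 = -5$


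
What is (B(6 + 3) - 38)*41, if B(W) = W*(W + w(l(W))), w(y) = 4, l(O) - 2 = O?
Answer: 3239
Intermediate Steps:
l(O) = 2 + O
B(W) = W*(4 + W) (B(W) = W*(W + 4) = W*(4 + W))
(B(6 + 3) - 38)*41 = ((6 + 3)*(4 + (6 + 3)) - 38)*41 = (9*(4 + 9) - 38)*41 = (9*13 - 38)*41 = (117 - 38)*41 = 79*41 = 3239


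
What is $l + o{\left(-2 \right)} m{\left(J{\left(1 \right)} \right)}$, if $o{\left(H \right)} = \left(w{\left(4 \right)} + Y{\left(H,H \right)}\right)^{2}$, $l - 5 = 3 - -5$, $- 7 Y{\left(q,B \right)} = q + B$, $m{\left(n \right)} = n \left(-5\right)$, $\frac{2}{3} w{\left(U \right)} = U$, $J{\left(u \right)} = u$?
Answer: $- \frac{9943}{49} \approx -202.92$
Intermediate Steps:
$w{\left(U \right)} = \frac{3 U}{2}$
$m{\left(n \right)} = - 5 n$
$Y{\left(q,B \right)} = - \frac{B}{7} - \frac{q}{7}$ ($Y{\left(q,B \right)} = - \frac{q + B}{7} = - \frac{B + q}{7} = - \frac{B}{7} - \frac{q}{7}$)
$l = 13$ ($l = 5 + \left(3 - -5\right) = 5 + \left(3 + 5\right) = 5 + 8 = 13$)
$o{\left(H \right)} = \left(6 - \frac{2 H}{7}\right)^{2}$ ($o{\left(H \right)} = \left(\frac{3}{2} \cdot 4 - \frac{2 H}{7}\right)^{2} = \left(6 - \frac{2 H}{7}\right)^{2}$)
$l + o{\left(-2 \right)} m{\left(J{\left(1 \right)} \right)} = 13 + \frac{4 \left(-21 - 2\right)^{2}}{49} \left(\left(-5\right) 1\right) = 13 + \frac{4 \left(-23\right)^{2}}{49} \left(-5\right) = 13 + \frac{4}{49} \cdot 529 \left(-5\right) = 13 + \frac{2116}{49} \left(-5\right) = 13 - \frac{10580}{49} = - \frac{9943}{49}$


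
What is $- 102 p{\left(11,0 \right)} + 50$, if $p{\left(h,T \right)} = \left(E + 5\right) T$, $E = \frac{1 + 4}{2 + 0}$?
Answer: $50$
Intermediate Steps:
$E = \frac{5}{2} \approx 2.5$
$p{\left(h,T \right)} = \frac{15 T}{2}$ ($p{\left(h,T \right)} = \left(\frac{5}{2} + 5\right) T = \frac{15 T}{2}$)
$- 102 p{\left(11,0 \right)} + 50 = - 102 \cdot \frac{15}{2} \cdot 0 + 50 = \left(-102\right) 0 + 50 = 0 + 50 = 50$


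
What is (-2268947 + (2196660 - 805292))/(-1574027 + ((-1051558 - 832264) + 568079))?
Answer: 877579/2889770 ≈ 0.30368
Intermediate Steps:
(-2268947 + (2196660 - 805292))/(-1574027 + ((-1051558 - 832264) + 568079)) = (-2268947 + 1391368)/(-1574027 + (-1883822 + 568079)) = -877579/(-1574027 - 1315743) = -877579/(-2889770) = -877579*(-1/2889770) = 877579/2889770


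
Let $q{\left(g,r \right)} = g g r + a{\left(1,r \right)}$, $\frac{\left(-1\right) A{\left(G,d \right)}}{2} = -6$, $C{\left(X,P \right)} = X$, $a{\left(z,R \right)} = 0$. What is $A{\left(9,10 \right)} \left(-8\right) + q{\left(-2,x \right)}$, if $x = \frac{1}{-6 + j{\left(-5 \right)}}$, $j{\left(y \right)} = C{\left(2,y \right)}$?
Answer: $-97$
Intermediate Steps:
$j{\left(y \right)} = 2$
$A{\left(G,d \right)} = 12$ ($A{\left(G,d \right)} = \left(-2\right) \left(-6\right) = 12$)
$x = - \frac{1}{4}$ ($x = \frac{1}{-6 + 2} = \frac{1}{-4} = - \frac{1}{4} \approx -0.25$)
$q{\left(g,r \right)} = r g^{2}$ ($q{\left(g,r \right)} = g g r + 0 = g^{2} r + 0 = r g^{2} + 0 = r g^{2}$)
$A{\left(9,10 \right)} \left(-8\right) + q{\left(-2,x \right)} = 12 \left(-8\right) - \frac{\left(-2\right)^{2}}{4} = -96 - 1 = -97$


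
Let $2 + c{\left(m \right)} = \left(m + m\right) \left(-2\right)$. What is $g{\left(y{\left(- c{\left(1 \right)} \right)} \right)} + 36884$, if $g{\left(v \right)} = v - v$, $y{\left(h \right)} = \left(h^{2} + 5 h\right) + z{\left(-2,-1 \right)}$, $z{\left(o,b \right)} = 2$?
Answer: $36884$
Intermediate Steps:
$c{\left(m \right)} = -2 - 4 m$ ($c{\left(m \right)} = -2 + \left(m + m\right) \left(-2\right) = -2 + 2 m \left(-2\right) = -2 - 4 m$)
$y{\left(h \right)} = 2 + h^{2} + 5 h$ ($y{\left(h \right)} = \left(h^{2} + 5 h\right) + 2 = 2 + h^{2} + 5 h$)
$g{\left(v \right)} = 0$
$g{\left(y{\left(- c{\left(1 \right)} \right)} \right)} + 36884 = 0 + 36884 = 36884$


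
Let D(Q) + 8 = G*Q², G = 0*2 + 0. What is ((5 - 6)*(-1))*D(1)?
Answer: -8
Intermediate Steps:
G = 0 (G = 0 + 0 = 0)
D(Q) = -8 (D(Q) = -8 + 0*Q² = -8 + 0 = -8)
((5 - 6)*(-1))*D(1) = ((5 - 6)*(-1))*(-8) = -1*(-1)*(-8) = 1*(-8) = -8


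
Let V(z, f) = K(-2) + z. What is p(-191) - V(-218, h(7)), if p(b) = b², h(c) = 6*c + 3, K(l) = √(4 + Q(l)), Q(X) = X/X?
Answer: 36699 - √5 ≈ 36697.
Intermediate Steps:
Q(X) = 1
K(l) = √5 (K(l) = √(4 + 1) = √5)
h(c) = 3 + 6*c
V(z, f) = z + √5 (V(z, f) = √5 + z = z + √5)
p(-191) - V(-218, h(7)) = (-191)² - (-218 + √5) = 36481 + (218 - √5) = 36699 - √5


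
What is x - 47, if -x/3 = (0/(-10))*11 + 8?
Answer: -71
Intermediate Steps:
x = -24 (x = -3*((0/(-10))*11 + 8) = -3*((0*(-⅒))*11 + 8) = -3*(0*11 + 8) = -3*(0 + 8) = -3*8 = -24)
x - 47 = -24 - 47 = -71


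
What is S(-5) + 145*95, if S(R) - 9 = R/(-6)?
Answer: 82709/6 ≈ 13785.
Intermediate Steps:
S(R) = 9 - R/6 (S(R) = 9 + R/(-6) = 9 + R*(-⅙) = 9 - R/6)
S(-5) + 145*95 = (9 - ⅙*(-5)) + 145*95 = (9 + ⅚) + 13775 = 59/6 + 13775 = 82709/6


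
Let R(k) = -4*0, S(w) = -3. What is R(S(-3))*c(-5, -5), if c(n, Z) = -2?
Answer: 0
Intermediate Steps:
R(k) = 0
R(S(-3))*c(-5, -5) = 0*(-2) = 0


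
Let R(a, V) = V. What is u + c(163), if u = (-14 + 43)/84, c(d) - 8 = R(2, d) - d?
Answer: 701/84 ≈ 8.3452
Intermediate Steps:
c(d) = 8 (c(d) = 8 + (d - d) = 8 + 0 = 8)
u = 29/84 (u = 29*(1/84) = 29/84 ≈ 0.34524)
u + c(163) = 29/84 + 8 = 701/84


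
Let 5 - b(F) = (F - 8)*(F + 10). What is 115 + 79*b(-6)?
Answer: 4934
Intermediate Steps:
b(F) = 5 - (-8 + F)*(10 + F) (b(F) = 5 - (F - 8)*(F + 10) = 5 - (-8 + F)*(10 + F))
115 + 79*b(-6) = 115 + 79*(85 - 1*(-6)**2 - 2*(-6)) = 115 + 79*(85 - 1*36 + 12) = 115 + 79*(85 - 36 + 12) = 115 + 79*61 = 115 + 4819 = 4934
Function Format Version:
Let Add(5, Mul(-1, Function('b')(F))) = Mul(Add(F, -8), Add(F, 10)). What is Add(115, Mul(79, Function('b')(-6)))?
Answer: 4934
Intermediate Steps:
Function('b')(F) = Add(5, Mul(-1, Add(-8, F), Add(10, F))) (Function('b')(F) = Add(5, Mul(-1, Mul(Add(F, -8), Add(F, 10)))) = Add(5, Mul(-1, Mul(Add(-8, F), Add(10, F)))) = Add(5, Mul(-1, Add(-8, F), Add(10, F))))
Add(115, Mul(79, Function('b')(-6))) = Add(115, Mul(79, Add(85, Mul(-1, Pow(-6, 2)), Mul(-2, -6)))) = Add(115, Mul(79, Add(85, Mul(-1, 36), 12))) = Add(115, Mul(79, Add(85, -36, 12))) = Add(115, Mul(79, 61)) = Add(115, 4819) = 4934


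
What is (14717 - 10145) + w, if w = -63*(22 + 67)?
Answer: -1035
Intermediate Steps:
w = -5607 (w = -63*89 = -5607)
(14717 - 10145) + w = (14717 - 10145) - 5607 = 4572 - 5607 = -1035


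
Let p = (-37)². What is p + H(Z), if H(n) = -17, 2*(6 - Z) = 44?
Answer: 1352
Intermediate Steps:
Z = -16 (Z = 6 - ½*44 = 6 - 22 = -16)
p = 1369
p + H(Z) = 1369 - 17 = 1352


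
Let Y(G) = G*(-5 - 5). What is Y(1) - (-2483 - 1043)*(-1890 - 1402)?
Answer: -11607602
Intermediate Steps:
Y(G) = -10*G (Y(G) = G*(-10) = -10*G)
Y(1) - (-2483 - 1043)*(-1890 - 1402) = -10*1 - (-2483 - 1043)*(-1890 - 1402) = -10 - (-3526)*(-3292) = -10 - 1*11607592 = -10 - 11607592 = -11607602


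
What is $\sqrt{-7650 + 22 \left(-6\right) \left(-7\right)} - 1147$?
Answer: $-1147 + i \sqrt{6726} \approx -1147.0 + 82.012 i$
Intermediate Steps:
$\sqrt{-7650 + 22 \left(-6\right) \left(-7\right)} - 1147 = \sqrt{-7650 - -924} - 1147 = \sqrt{-7650 + 924} - 1147 = \sqrt{-6726} - 1147 = i \sqrt{6726} - 1147 = -1147 + i \sqrt{6726}$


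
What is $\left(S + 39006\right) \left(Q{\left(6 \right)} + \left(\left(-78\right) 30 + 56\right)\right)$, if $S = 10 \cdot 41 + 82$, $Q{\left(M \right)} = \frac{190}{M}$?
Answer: $-88962662$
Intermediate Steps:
$S = 492$ ($S = 410 + 82 = 492$)
$\left(S + 39006\right) \left(Q{\left(6 \right)} + \left(\left(-78\right) 30 + 56\right)\right) = \left(492 + 39006\right) \left(\frac{190}{6} + \left(\left(-78\right) 30 + 56\right)\right) = 39498 \left(190 \cdot \frac{1}{6} + \left(-2340 + 56\right)\right) = 39498 \left(\frac{95}{3} - 2284\right) = 39498 \left(- \frac{6757}{3}\right) = -88962662$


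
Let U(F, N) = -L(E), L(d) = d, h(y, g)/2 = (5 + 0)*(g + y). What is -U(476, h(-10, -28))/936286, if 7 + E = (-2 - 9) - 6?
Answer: -12/468143 ≈ -2.5633e-5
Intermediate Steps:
h(y, g) = 10*g + 10*y (h(y, g) = 2*((5 + 0)*(g + y)) = 2*(5*(g + y)) = 2*(5*g + 5*y) = 10*g + 10*y)
E = -24 (E = -7 + ((-2 - 9) - 6) = -7 + (-11 - 6) = -7 - 17 = -24)
U(F, N) = 24 (U(F, N) = -1*(-24) = 24)
-U(476, h(-10, -28))/936286 = -1*24/936286 = -24*1/936286 = -12/468143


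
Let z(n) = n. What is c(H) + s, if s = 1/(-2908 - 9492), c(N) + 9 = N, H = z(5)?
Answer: -49601/12400 ≈ -4.0001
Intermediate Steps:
H = 5
c(N) = -9 + N
s = -1/12400 (s = 1/(-12400) = -1/12400 ≈ -8.0645e-5)
c(H) + s = (-9 + 5) - 1/12400 = -4 - 1/12400 = -49601/12400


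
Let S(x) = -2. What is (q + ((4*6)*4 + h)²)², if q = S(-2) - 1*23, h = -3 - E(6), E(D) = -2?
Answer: 81000000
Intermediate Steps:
h = -1 (h = -3 - 1*(-2) = -3 + 2 = -1)
q = -25 (q = -2 - 1*23 = -2 - 23 = -25)
(q + ((4*6)*4 + h)²)² = (-25 + ((4*6)*4 - 1)²)² = (-25 + (24*4 - 1)²)² = (-25 + (96 - 1)²)² = (-25 + 95²)² = (-25 + 9025)² = 9000² = 81000000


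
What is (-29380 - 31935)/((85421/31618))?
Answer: -1938657670/85421 ≈ -22695.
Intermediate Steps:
(-29380 - 31935)/((85421/31618)) = -61315/(85421*(1/31618)) = -61315/85421/31618 = -61315*31618/85421 = -1938657670/85421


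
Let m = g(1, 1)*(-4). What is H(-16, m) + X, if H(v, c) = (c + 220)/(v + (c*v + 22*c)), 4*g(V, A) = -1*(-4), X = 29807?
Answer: 149008/5 ≈ 29802.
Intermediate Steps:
g(V, A) = 1 (g(V, A) = (-1*(-4))/4 = (1/4)*4 = 1)
m = -4 (m = 1*(-4) = -4)
H(v, c) = (220 + c)/(v + 22*c + c*v) (H(v, c) = (220 + c)/(v + (22*c + c*v)) = (220 + c)/(v + 22*c + c*v))
H(-16, m) + X = (220 - 4)/(-16 + 22*(-4) - 4*(-16)) + 29807 = 216/(-16 - 88 + 64) + 29807 = 216/(-40) + 29807 = -1/40*216 + 29807 = -27/5 + 29807 = 149008/5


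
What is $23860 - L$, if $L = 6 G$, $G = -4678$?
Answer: $51928$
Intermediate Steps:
$L = -28068$ ($L = 6 \left(-4678\right) = -28068$)
$23860 - L = 23860 - -28068 = 23860 + 28068 = 51928$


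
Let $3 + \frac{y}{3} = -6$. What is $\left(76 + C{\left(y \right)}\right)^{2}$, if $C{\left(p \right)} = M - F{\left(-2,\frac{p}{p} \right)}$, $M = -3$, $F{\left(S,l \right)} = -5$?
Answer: $6084$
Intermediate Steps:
$y = -27$ ($y = -9 + 3 \left(-6\right) = -9 - 18 = -27$)
$C{\left(p \right)} = 2$ ($C{\left(p \right)} = -3 - -5 = -3 + 5 = 2$)
$\left(76 + C{\left(y \right)}\right)^{2} = \left(76 + 2\right)^{2} = 78^{2} = 6084$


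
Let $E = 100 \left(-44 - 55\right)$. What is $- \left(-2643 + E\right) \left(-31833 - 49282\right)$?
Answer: $-1017425445$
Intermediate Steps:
$E = -9900$ ($E = 100 \left(-99\right) = -9900$)
$- \left(-2643 + E\right) \left(-31833 - 49282\right) = - \left(-2643 - 9900\right) \left(-31833 - 49282\right) = - \left(-12543\right) \left(-81115\right) = \left(-1\right) 1017425445 = -1017425445$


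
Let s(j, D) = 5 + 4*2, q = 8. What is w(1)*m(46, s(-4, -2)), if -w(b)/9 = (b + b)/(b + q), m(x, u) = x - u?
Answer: -66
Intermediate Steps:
s(j, D) = 13 (s(j, D) = 5 + 8 = 13)
w(b) = -18*b/(8 + b) (w(b) = -9*(b + b)/(b + 8) = -9*2*b/(8 + b) = -18*b/(8 + b))
w(1)*m(46, s(-4, -2)) = (-18*1/(8 + 1))*(46 - 1*13) = (-18*1/9)*(46 - 13) = -18*1*1/9*33 = -2*33 = -66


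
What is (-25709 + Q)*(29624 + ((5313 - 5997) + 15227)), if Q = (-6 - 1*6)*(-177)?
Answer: -1041678695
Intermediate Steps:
Q = 2124 (Q = (-6 - 6)*(-177) = -12*(-177) = 2124)
(-25709 + Q)*(29624 + ((5313 - 5997) + 15227)) = (-25709 + 2124)*(29624 + ((5313 - 5997) + 15227)) = -23585*(29624 + (-684 + 15227)) = -23585*(29624 + 14543) = -23585*44167 = -1041678695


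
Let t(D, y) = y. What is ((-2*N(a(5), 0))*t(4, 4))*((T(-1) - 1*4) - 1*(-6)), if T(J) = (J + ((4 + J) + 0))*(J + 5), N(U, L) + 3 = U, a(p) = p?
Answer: -160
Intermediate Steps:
N(U, L) = -3 + U
T(J) = (4 + 2*J)*(5 + J) (T(J) = (J + (4 + J))*(5 + J) = (4 + 2*J)*(5 + J))
((-2*N(a(5), 0))*t(4, 4))*((T(-1) - 1*4) - 1*(-6)) = (-2*(-3 + 5)*4)*(((20 + 2*(-1)**2 + 14*(-1)) - 1*4) - 1*(-6)) = (-2*2*4)*(((20 + 2*1 - 14) - 4) + 6) = (-4*4)*(((20 + 2 - 14) - 4) + 6) = -16*((8 - 4) + 6) = -16*(4 + 6) = -16*10 = -160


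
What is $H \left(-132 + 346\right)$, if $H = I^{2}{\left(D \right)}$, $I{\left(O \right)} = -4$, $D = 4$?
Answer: $3424$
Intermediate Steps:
$H = 16$ ($H = \left(-4\right)^{2} = 16$)
$H \left(-132 + 346\right) = 16 \left(-132 + 346\right) = 16 \cdot 214 = 3424$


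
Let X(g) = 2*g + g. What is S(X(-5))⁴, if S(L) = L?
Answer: 50625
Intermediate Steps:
X(g) = 3*g
S(X(-5))⁴ = (3*(-5))⁴ = (-15)⁴ = 50625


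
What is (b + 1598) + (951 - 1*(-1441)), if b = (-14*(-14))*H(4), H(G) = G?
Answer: 4774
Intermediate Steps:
b = 784 (b = -14*(-14)*4 = 196*4 = 784)
(b + 1598) + (951 - 1*(-1441)) = (784 + 1598) + (951 - 1*(-1441)) = 2382 + (951 + 1441) = 2382 + 2392 = 4774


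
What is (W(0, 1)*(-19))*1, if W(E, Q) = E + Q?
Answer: -19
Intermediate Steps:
(W(0, 1)*(-19))*1 = ((0 + 1)*(-19))*1 = (1*(-19))*1 = -19*1 = -19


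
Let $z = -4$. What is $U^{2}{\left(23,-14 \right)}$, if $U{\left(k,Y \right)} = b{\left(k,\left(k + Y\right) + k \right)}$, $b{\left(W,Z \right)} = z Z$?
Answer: $16384$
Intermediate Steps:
$b{\left(W,Z \right)} = - 4 Z$
$U{\left(k,Y \right)} = - 8 k - 4 Y$ ($U{\left(k,Y \right)} = - 4 \left(\left(k + Y\right) + k\right) = - 4 \left(\left(Y + k\right) + k\right) = - 4 \left(Y + 2 k\right) = - 8 k - 4 Y$)
$U^{2}{\left(23,-14 \right)} = \left(\left(-8\right) 23 - -56\right)^{2} = \left(-184 + 56\right)^{2} = \left(-128\right)^{2} = 16384$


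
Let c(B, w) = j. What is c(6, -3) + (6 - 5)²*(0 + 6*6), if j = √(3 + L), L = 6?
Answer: 39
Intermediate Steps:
j = 3 (j = √(3 + 6) = √9 = 3)
c(B, w) = 3
c(6, -3) + (6 - 5)²*(0 + 6*6) = 3 + (6 - 5)²*(0 + 6*6) = 3 + 1²*(0 + 36) = 3 + 1*36 = 3 + 36 = 39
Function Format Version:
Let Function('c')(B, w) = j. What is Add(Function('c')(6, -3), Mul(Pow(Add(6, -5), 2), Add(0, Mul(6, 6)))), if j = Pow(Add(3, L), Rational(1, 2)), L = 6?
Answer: 39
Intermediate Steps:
j = 3 (j = Pow(Add(3, 6), Rational(1, 2)) = Pow(9, Rational(1, 2)) = 3)
Function('c')(B, w) = 3
Add(Function('c')(6, -3), Mul(Pow(Add(6, -5), 2), Add(0, Mul(6, 6)))) = Add(3, Mul(Pow(Add(6, -5), 2), Add(0, Mul(6, 6)))) = Add(3, Mul(Pow(1, 2), Add(0, 36))) = Add(3, Mul(1, 36)) = Add(3, 36) = 39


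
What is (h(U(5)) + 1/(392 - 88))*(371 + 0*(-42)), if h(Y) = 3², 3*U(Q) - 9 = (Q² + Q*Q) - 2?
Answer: 1015427/304 ≈ 3340.2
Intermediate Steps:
U(Q) = 7/3 + 2*Q²/3 (U(Q) = 3 + ((Q² + Q*Q) - 2)/3 = 3 + ((Q² + Q²) - 2)/3 = 3 + (2*Q² - 2)/3 = 3 + (-2 + 2*Q²)/3 = 3 + (-⅔ + 2*Q²/3) = 7/3 + 2*Q²/3)
h(Y) = 9
(h(U(5)) + 1/(392 - 88))*(371 + 0*(-42)) = (9 + 1/(392 - 88))*(371 + 0*(-42)) = (9 + 1/304)*(371 + 0) = (9 + 1/304)*371 = (2737/304)*371 = 1015427/304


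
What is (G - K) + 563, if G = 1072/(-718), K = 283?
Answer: 99984/359 ≈ 278.51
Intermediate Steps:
G = -536/359 (G = 1072*(-1/718) = -536/359 ≈ -1.4930)
(G - K) + 563 = (-536/359 - 1*283) + 563 = (-536/359 - 283) + 563 = -102133/359 + 563 = 99984/359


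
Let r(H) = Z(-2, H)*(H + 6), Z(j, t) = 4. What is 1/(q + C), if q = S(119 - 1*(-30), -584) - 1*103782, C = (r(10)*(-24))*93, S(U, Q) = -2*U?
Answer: -1/246928 ≈ -4.0498e-6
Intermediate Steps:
r(H) = 24 + 4*H (r(H) = 4*(H + 6) = 4*(6 + H) = 24 + 4*H)
C = -142848 (C = ((24 + 4*10)*(-24))*93 = ((24 + 40)*(-24))*93 = (64*(-24))*93 = -1536*93 = -142848)
q = -104080 (q = -2*(119 - 1*(-30)) - 1*103782 = -2*(119 + 30) - 103782 = -2*149 - 103782 = -298 - 103782 = -104080)
1/(q + C) = 1/(-104080 - 142848) = 1/(-246928) = -1/246928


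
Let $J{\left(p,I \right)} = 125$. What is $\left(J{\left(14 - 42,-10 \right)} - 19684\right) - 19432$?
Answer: $-38991$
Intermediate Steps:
$\left(J{\left(14 - 42,-10 \right)} - 19684\right) - 19432 = \left(125 - 19684\right) - 19432 = -19559 - 19432 = -38991$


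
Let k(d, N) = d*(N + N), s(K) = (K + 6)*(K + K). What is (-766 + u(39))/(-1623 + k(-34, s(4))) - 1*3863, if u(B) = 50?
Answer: -27283653/7063 ≈ -3862.9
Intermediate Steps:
s(K) = 2*K*(6 + K) (s(K) = (6 + K)*(2*K) = 2*K*(6 + K))
k(d, N) = 2*N*d (k(d, N) = d*(2*N) = 2*N*d)
(-766 + u(39))/(-1623 + k(-34, s(4))) - 1*3863 = (-766 + 50)/(-1623 + 2*(2*4*(6 + 4))*(-34)) - 1*3863 = -716/(-1623 + 2*(2*4*10)*(-34)) - 3863 = -716/(-1623 + 2*80*(-34)) - 3863 = -716/(-1623 - 5440) - 3863 = -716/(-7063) - 3863 = -716*(-1/7063) - 3863 = 716/7063 - 3863 = -27283653/7063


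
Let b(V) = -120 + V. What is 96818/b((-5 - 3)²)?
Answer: -48409/28 ≈ -1728.9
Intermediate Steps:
96818/b((-5 - 3)²) = 96818/(-120 + (-5 - 3)²) = 96818/(-120 + (-8)²) = 96818/(-120 + 64) = 96818/(-56) = 96818*(-1/56) = -48409/28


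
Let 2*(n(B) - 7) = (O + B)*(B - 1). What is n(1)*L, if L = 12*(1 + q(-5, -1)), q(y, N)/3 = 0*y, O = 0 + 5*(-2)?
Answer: 84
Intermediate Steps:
O = -10 (O = 0 - 10 = -10)
q(y, N) = 0 (q(y, N) = 3*(0*y) = 3*0 = 0)
n(B) = 7 + (-1 + B)*(-10 + B)/2 (n(B) = 7 + ((-10 + B)*(B - 1))/2 = 7 + ((-10 + B)*(-1 + B))/2 = 7 + ((-1 + B)*(-10 + B))/2 = 7 + (-1 + B)*(-10 + B)/2)
L = 12 (L = 12*(1 + 0) = 12*1 = 12)
n(1)*L = (12 + (1/2)*1**2 - 11/2*1)*12 = (12 + (1/2)*1 - 11/2)*12 = (12 + 1/2 - 11/2)*12 = 7*12 = 84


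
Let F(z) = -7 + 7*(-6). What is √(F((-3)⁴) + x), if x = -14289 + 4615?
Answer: I*√9723 ≈ 98.605*I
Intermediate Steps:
F(z) = -49 (F(z) = -7 - 42 = -49)
x = -9674
√(F((-3)⁴) + x) = √(-49 - 9674) = √(-9723) = I*√9723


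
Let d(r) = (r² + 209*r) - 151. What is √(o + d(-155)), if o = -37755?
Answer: 2*I*√11569 ≈ 215.12*I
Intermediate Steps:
d(r) = -151 + r² + 209*r
√(o + d(-155)) = √(-37755 + (-151 + (-155)² + 209*(-155))) = √(-37755 + (-151 + 24025 - 32395)) = √(-37755 - 8521) = √(-46276) = 2*I*√11569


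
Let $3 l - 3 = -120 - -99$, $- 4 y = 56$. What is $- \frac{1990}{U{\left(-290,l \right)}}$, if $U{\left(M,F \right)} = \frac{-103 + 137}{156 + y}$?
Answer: $- \frac{141290}{17} \approx -8311.2$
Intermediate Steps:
$y = -14$ ($y = \left(- \frac{1}{4}\right) 56 = -14$)
$l = -6$ ($l = 1 + \frac{-120 - -99}{3} = 1 + \frac{-120 + 99}{3} = 1 + \frac{1}{3} \left(-21\right) = 1 - 7 = -6$)
$U{\left(M,F \right)} = \frac{17}{71}$ ($U{\left(M,F \right)} = \frac{-103 + 137}{156 - 14} = \frac{34}{142} = 34 \cdot \frac{1}{142} = \frac{17}{71}$)
$- \frac{1990}{U{\left(-290,l \right)}} = - \frac{1990}{\frac{17}{71}} = \left(-1990\right) \frac{71}{17} = - \frac{141290}{17}$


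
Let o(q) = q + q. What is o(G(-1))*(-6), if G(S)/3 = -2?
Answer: 72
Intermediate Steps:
G(S) = -6 (G(S) = 3*(-2) = -6)
o(q) = 2*q
o(G(-1))*(-6) = (2*(-6))*(-6) = -12*(-6) = 72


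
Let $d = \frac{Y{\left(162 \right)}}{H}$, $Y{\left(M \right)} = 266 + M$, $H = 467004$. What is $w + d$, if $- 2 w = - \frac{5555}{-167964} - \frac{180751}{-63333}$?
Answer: $- \frac{398146560952829}{275990646903336} \approx -1.4426$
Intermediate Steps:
$w = - \frac{10237158593}{7091776008}$ ($w = - \frac{- \frac{5555}{-167964} - \frac{180751}{-63333}}{2} = - \frac{\left(-5555\right) \left(- \frac{1}{167964}\right) - - \frac{180751}{63333}}{2} = - \frac{\frac{5555}{167964} + \frac{180751}{63333}}{2} = \left(- \frac{1}{2}\right) \frac{10237158593}{3545888004} = - \frac{10237158593}{7091776008} \approx -1.4435$)
$d = \frac{107}{116751}$ ($d = \frac{266 + 162}{467004} = 428 \cdot \frac{1}{467004} = \frac{107}{116751} \approx 0.00091648$)
$w + d = - \frac{10237158593}{7091776008} + \frac{107}{116751} = - \frac{398146560952829}{275990646903336}$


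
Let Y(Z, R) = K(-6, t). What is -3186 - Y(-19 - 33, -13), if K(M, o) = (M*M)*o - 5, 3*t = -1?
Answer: -3169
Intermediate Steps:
t = -⅓ (t = (⅓)*(-1) = -⅓ ≈ -0.33333)
K(M, o) = -5 + o*M² (K(M, o) = M²*o - 5 = o*M² - 5 = -5 + o*M²)
Y(Z, R) = -17 (Y(Z, R) = -5 - ⅓*(-6)² = -5 - ⅓*36 = -5 - 12 = -17)
-3186 - Y(-19 - 33, -13) = -3186 - 1*(-17) = -3186 + 17 = -3169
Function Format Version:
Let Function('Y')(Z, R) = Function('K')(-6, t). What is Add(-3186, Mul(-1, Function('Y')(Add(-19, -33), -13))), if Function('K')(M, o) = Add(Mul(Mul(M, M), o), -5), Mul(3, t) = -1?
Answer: -3169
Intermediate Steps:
t = Rational(-1, 3) (t = Mul(Rational(1, 3), -1) = Rational(-1, 3) ≈ -0.33333)
Function('K')(M, o) = Add(-5, Mul(o, Pow(M, 2))) (Function('K')(M, o) = Add(Mul(Pow(M, 2), o), -5) = Add(Mul(o, Pow(M, 2)), -5) = Add(-5, Mul(o, Pow(M, 2))))
Function('Y')(Z, R) = -17 (Function('Y')(Z, R) = Add(-5, Mul(Rational(-1, 3), Pow(-6, 2))) = Add(-5, Mul(Rational(-1, 3), 36)) = Add(-5, -12) = -17)
Add(-3186, Mul(-1, Function('Y')(Add(-19, -33), -13))) = Add(-3186, Mul(-1, -17)) = Add(-3186, 17) = -3169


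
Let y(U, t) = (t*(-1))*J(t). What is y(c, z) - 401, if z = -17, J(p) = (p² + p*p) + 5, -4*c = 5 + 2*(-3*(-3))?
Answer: 9510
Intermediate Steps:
c = -23/4 (c = -(5 + 2*(-3*(-3)))/4 = -(5 + 2*9)/4 = -(5 + 18)/4 = -¼*23 = -23/4 ≈ -5.7500)
J(p) = 5 + 2*p² (J(p) = (p² + p²) + 5 = 2*p² + 5 = 5 + 2*p²)
y(U, t) = -t*(5 + 2*t²) (y(U, t) = (t*(-1))*(5 + 2*t²) = (-t)*(5 + 2*t²) = -t*(5 + 2*t²))
y(c, z) - 401 = -1*(-17)*(5 + 2*(-17)²) - 401 = -1*(-17)*(5 + 2*289) - 401 = -1*(-17)*(5 + 578) - 401 = -1*(-17)*583 - 401 = 9911 - 401 = 9510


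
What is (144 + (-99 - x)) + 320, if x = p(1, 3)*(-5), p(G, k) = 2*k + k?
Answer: 410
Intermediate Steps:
p(G, k) = 3*k
x = -45 (x = (3*3)*(-5) = 9*(-5) = -45)
(144 + (-99 - x)) + 320 = (144 + (-99 - 1*(-45))) + 320 = (144 + (-99 + 45)) + 320 = (144 - 54) + 320 = 90 + 320 = 410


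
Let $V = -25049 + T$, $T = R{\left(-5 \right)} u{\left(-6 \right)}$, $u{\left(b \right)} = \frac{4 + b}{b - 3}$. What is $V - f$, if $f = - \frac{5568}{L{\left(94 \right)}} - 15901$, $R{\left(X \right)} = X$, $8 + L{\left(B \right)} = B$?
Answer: $- \frac{3515650}{387} \approx -9084.4$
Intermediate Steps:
$L{\left(B \right)} = -8 + B$
$u{\left(b \right)} = \frac{4 + b}{-3 + b}$
$f = - \frac{686527}{43}$ ($f = - \frac{5568}{-8 + 94} - 15901 = - \frac{5568}{86} - 15901 = \left(-5568\right) \frac{1}{86} - 15901 = - \frac{2784}{43} - 15901 = - \frac{686527}{43} \approx -15966.0$)
$T = - \frac{10}{9}$ ($T = - 5 \frac{4 - 6}{-3 - 6} = - 5 \frac{1}{-9} \left(-2\right) = - 5 \left(\left(- \frac{1}{9}\right) \left(-2\right)\right) = \left(-5\right) \frac{2}{9} = - \frac{10}{9} \approx -1.1111$)
$V = - \frac{225451}{9}$ ($V = -25049 - \frac{10}{9} = - \frac{225451}{9} \approx -25050.0$)
$V - f = - \frac{225451}{9} - - \frac{686527}{43} = - \frac{225451}{9} + \frac{686527}{43} = - \frac{3515650}{387}$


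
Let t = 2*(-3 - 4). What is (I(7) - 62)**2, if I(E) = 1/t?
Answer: 755161/196 ≈ 3852.9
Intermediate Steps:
t = -14 (t = 2*(-7) = -14)
I(E) = -1/14 (I(E) = 1/(-14) = -1/14)
(I(7) - 62)**2 = (-1/14 - 62)**2 = (-869/14)**2 = 755161/196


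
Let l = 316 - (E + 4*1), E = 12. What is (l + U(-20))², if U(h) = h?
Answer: 78400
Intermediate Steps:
l = 300 (l = 316 - (12 + 4*1) = 316 - (12 + 4) = 316 - 1*16 = 316 - 16 = 300)
(l + U(-20))² = (300 - 20)² = 280² = 78400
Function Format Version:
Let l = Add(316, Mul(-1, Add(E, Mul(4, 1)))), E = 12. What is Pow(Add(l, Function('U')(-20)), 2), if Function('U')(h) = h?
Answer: 78400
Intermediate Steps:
l = 300 (l = Add(316, Mul(-1, Add(12, Mul(4, 1)))) = Add(316, Mul(-1, Add(12, 4))) = Add(316, Mul(-1, 16)) = Add(316, -16) = 300)
Pow(Add(l, Function('U')(-20)), 2) = Pow(Add(300, -20), 2) = Pow(280, 2) = 78400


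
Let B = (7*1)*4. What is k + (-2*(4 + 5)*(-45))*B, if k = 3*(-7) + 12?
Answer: 22671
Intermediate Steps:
k = -9 (k = -21 + 12 = -9)
B = 28 (B = 7*4 = 28)
k + (-2*(4 + 5)*(-45))*B = -9 + (-2*(4 + 5)*(-45))*28 = -9 + (-2*9*(-45))*28 = -9 - 18*(-45)*28 = -9 + 810*28 = -9 + 22680 = 22671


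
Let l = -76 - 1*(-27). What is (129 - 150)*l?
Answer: 1029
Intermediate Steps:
l = -49 (l = -76 + 27 = -49)
(129 - 150)*l = (129 - 150)*(-49) = -21*(-49) = 1029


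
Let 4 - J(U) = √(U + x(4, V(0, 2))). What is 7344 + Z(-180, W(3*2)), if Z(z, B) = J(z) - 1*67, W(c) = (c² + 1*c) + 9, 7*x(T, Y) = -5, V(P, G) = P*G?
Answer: 7281 - I*√8855/7 ≈ 7281.0 - 13.443*I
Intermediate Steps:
V(P, G) = G*P
x(T, Y) = -5/7 (x(T, Y) = (⅐)*(-5) = -5/7)
J(U) = 4 - √(-5/7 + U) (J(U) = 4 - √(U - 5/7) = 4 - √(-5/7 + U))
W(c) = 9 + c + c² (W(c) = (c² + c) + 9 = (c + c²) + 9 = 9 + c + c²)
Z(z, B) = -63 - √(-35 + 49*z)/7 (Z(z, B) = (4 - √(-35 + 49*z)/7) - 1*67 = (4 - √(-35 + 49*z)/7) - 67 = -63 - √(-35 + 49*z)/7)
7344 + Z(-180, W(3*2)) = 7344 + (-63 - √(-35 + 49*(-180))/7) = 7344 + (-63 - √(-35 - 8820)/7) = 7344 + (-63 - I*√8855/7) = 7281 - I*√8855/7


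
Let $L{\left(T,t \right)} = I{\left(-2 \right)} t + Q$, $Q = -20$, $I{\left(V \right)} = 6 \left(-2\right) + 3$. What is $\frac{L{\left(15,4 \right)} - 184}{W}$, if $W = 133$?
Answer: $- \frac{240}{133} \approx -1.8045$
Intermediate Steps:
$I{\left(V \right)} = -9$ ($I{\left(V \right)} = -12 + 3 = -9$)
$L{\left(T,t \right)} = -20 - 9 t$ ($L{\left(T,t \right)} = - 9 t - 20 = -20 - 9 t$)
$\frac{L{\left(15,4 \right)} - 184}{W} = \frac{\left(-20 - 36\right) - 184}{133} = \left(\left(-20 - 36\right) - 184\right) \frac{1}{133} = \left(-56 - 184\right) \frac{1}{133} = \left(-240\right) \frac{1}{133} = - \frac{240}{133}$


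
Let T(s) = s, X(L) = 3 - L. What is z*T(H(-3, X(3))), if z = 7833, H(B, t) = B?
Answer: -23499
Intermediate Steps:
z*T(H(-3, X(3))) = 7833*(-3) = -23499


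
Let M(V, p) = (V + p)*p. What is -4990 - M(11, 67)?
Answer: -10216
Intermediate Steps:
M(V, p) = p*(V + p)
-4990 - M(11, 67) = -4990 - 67*(11 + 67) = -4990 - 67*78 = -4990 - 1*5226 = -4990 - 5226 = -10216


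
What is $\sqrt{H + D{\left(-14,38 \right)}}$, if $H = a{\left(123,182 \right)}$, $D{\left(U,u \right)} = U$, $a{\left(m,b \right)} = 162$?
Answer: $2 \sqrt{37} \approx 12.166$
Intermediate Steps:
$H = 162$
$\sqrt{H + D{\left(-14,38 \right)}} = \sqrt{162 - 14} = \sqrt{148} = 2 \sqrt{37}$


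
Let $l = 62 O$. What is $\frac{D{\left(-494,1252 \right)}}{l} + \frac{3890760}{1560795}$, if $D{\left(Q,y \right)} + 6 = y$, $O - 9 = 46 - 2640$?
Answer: $\frac{20720911821}{8338287155} \approx 2.485$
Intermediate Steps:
$O = -2585$ ($O = 9 + \left(46 - 2640\right) = 9 - 2594 = -2585$)
$l = -160270$ ($l = 62 \left(-2585\right) = -160270$)
$D{\left(Q,y \right)} = -6 + y$
$\frac{D{\left(-494,1252 \right)}}{l} + \frac{3890760}{1560795} = \frac{-6 + 1252}{-160270} + \frac{3890760}{1560795} = 1246 \left(- \frac{1}{160270}\right) + 3890760 \cdot \frac{1}{1560795} = - \frac{623}{80135} + \frac{259384}{104053} = \frac{20720911821}{8338287155}$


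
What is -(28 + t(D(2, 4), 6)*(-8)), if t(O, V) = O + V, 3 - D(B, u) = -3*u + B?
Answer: 124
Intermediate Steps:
D(B, u) = 3 - B + 3*u (D(B, u) = 3 - (-3*u + B) = 3 - (B - 3*u) = 3 + (-B + 3*u) = 3 - B + 3*u)
-(28 + t(D(2, 4), 6)*(-8)) = -(28 + ((3 - 1*2 + 3*4) + 6)*(-8)) = -(28 + ((3 - 2 + 12) + 6)*(-8)) = -(28 + (13 + 6)*(-8)) = -(28 + 19*(-8)) = -(28 - 152) = -1*(-124) = 124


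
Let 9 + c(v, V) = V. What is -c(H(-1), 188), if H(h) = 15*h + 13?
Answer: -179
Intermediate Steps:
H(h) = 13 + 15*h
c(v, V) = -9 + V
-c(H(-1), 188) = -(-9 + 188) = -1*179 = -179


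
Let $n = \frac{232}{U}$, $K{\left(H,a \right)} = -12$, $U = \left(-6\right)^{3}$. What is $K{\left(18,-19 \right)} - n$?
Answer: $- \frac{295}{27} \approx -10.926$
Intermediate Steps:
$U = -216$
$n = - \frac{29}{27}$ ($n = \frac{232}{-216} = 232 \left(- \frac{1}{216}\right) = - \frac{29}{27} \approx -1.0741$)
$K{\left(18,-19 \right)} - n = -12 - - \frac{29}{27} = -12 + \frac{29}{27} = - \frac{295}{27}$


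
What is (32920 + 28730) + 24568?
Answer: 86218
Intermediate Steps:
(32920 + 28730) + 24568 = 61650 + 24568 = 86218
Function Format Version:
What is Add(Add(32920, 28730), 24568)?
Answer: 86218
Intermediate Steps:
Add(Add(32920, 28730), 24568) = Add(61650, 24568) = 86218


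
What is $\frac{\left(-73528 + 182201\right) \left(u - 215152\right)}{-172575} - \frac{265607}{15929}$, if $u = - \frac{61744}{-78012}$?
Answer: $\frac{1452552778910714153}{10722543350805} \approx 1.3547 \cdot 10^{5}$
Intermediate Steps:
$u = \frac{15436}{19503}$ ($u = \left(-61744\right) \left(- \frac{1}{78012}\right) = \frac{15436}{19503} \approx 0.79147$)
$\frac{\left(-73528 + 182201\right) \left(u - 215152\right)}{-172575} - \frac{265607}{15929} = \frac{\left(-73528 + 182201\right) \left(\frac{15436}{19503} - 215152\right)}{-172575} - \frac{265607}{15929} = 108673 \left(- \frac{4196094020}{19503}\right) \left(- \frac{1}{172575}\right) - \frac{265607}{15929} = \left(- \frac{456002125435460}{19503}\right) \left(- \frac{1}{172575}\right) - \frac{265607}{15929} = \frac{91200425087092}{673146045} - \frac{265607}{15929} = \frac{1452552778910714153}{10722543350805}$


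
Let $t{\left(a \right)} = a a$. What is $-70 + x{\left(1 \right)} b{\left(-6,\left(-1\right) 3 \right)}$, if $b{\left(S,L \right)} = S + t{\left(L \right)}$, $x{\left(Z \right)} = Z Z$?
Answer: $-67$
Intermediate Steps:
$x{\left(Z \right)} = Z^{2}$
$t{\left(a \right)} = a^{2}$
$b{\left(S,L \right)} = S + L^{2}$
$-70 + x{\left(1 \right)} b{\left(-6,\left(-1\right) 3 \right)} = -70 + 1^{2} \left(-6 + \left(\left(-1\right) 3\right)^{2}\right) = -70 + 1 \left(-6 + \left(-3\right)^{2}\right) = -70 + 1 \left(-6 + 9\right) = -70 + 1 \cdot 3 = -70 + 3 = -67$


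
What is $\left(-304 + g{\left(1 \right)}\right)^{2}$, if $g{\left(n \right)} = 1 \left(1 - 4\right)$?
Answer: $94249$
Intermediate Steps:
$g{\left(n \right)} = -3$ ($g{\left(n \right)} = 1 \left(-3\right) = -3$)
$\left(-304 + g{\left(1 \right)}\right)^{2} = \left(-304 - 3\right)^{2} = \left(-307\right)^{2} = 94249$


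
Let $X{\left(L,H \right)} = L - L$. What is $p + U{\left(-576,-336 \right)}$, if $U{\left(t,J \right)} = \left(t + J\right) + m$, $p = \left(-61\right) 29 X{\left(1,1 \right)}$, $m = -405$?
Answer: $-1317$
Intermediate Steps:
$X{\left(L,H \right)} = 0$
$p = 0$ ($p = \left(-61\right) 29 \cdot 0 = \left(-1769\right) 0 = 0$)
$U{\left(t,J \right)} = -405 + J + t$ ($U{\left(t,J \right)} = \left(t + J\right) - 405 = \left(J + t\right) - 405 = -405 + J + t$)
$p + U{\left(-576,-336 \right)} = 0 - 1317 = -1317$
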